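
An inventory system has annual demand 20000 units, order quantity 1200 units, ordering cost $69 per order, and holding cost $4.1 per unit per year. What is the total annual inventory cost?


TC = 20000/1200 * 69 + 1200/2 * 4.1

$3610.00


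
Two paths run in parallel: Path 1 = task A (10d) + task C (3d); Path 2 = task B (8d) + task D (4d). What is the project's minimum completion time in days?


Path 1 = 10 + 3 = 13 days
Path 2 = 8 + 4 = 12 days
Duration = max(13, 12) = 13 days

13 days


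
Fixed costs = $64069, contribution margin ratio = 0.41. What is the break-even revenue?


Formula: BER = Fixed Costs / Contribution Margin Ratio
BER = $64069 / 0.41
BER = $156265.85 (to the nearest cent)

$156265.85


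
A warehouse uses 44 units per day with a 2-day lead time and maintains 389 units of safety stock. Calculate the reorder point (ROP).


Formula: ROP = (Daily Demand * Lead Time) + Safety Stock
Demand during lead time = 44 * 2 = 88 units
ROP = 88 + 389 = 477 units

477 units


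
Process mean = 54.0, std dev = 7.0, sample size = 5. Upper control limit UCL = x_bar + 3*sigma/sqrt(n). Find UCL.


UCL = 54.0 + 3 * 7.0 / sqrt(5)

63.39


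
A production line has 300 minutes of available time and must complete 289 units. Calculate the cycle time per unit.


Formula: CT = Available Time / Number of Units
CT = 300 min / 289 units
CT = 1.04 min/unit

1.04 min/unit


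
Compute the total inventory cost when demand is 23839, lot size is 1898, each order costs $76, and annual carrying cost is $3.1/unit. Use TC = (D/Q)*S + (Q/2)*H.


TC = 23839/1898 * 76 + 1898/2 * 3.1

$3896.46


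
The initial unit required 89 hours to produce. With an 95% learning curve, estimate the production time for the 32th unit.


Formula: T_n = T_1 * (learning_rate)^(log2(n)) where learning_rate = rate/100
Doublings = log2(32) = 5
T_n = 89 * 0.95^5
T_n = 89 * 0.7738 = 68.9 hours

68.9 hours


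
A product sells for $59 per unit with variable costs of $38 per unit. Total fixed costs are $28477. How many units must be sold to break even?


Formula: BEQ = Fixed Costs / (Price - Variable Cost)
Contribution margin = $59 - $38 = $21/unit
BEQ = ceil($28477 / $21/unit) = ceil(1356.05) = 1357 units

1357 units


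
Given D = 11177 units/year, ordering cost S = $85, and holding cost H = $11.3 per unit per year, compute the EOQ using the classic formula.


Formula: EOQ = sqrt(2 * D * S / H)
Numerator: 2 * 11177 * 85 = 1900090
2DS/H = 1900090 / 11.3 = 168149.6
EOQ = sqrt(168149.6) = 410.1 units

410.1 units


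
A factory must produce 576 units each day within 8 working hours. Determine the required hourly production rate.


Formula: Production Rate = Daily Demand / Available Hours
Rate = 576 units/day / 8 hours/day
Rate = 72.0 units/hour

72.0 units/hour


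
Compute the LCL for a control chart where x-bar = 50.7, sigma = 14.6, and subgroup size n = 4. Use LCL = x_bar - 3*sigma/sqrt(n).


LCL = 50.7 - 3 * 14.6 / sqrt(4)

28.8


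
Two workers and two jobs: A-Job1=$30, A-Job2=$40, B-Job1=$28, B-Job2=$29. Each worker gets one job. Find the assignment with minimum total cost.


Option 1: A->1 + B->2 = $30 + $29 = $59
Option 2: A->2 + B->1 = $40 + $28 = $68
Min cost = min($59, $68) = $59

$59


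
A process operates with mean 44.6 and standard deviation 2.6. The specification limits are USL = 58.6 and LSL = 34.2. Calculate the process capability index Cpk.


Cpu = (58.6 - 44.6) / (3 * 2.6) = 1.79
Cpl = (44.6 - 34.2) / (3 * 2.6) = 1.33
Cpk = min(1.79, 1.33) = 1.33

1.33


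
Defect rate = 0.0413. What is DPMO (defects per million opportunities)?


DPMO = defect_rate * 1000000 = 0.0413 * 1000000

41300


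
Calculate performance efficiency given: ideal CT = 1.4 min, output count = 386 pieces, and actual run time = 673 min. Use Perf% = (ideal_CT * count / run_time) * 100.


Formula: Performance = (Ideal CT * Total Count) / Run Time * 100
Ideal output time = 1.4 * 386 = 540.4 min
Performance = 540.4 / 673 * 100 = 80.3%

80.3%


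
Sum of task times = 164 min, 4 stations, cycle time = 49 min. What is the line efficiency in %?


Formula: Efficiency = Sum of Task Times / (N_stations * CT) * 100
Total station capacity = 4 stations * 49 min = 196 min
Efficiency = 164 / 196 * 100 = 83.7%

83.7%


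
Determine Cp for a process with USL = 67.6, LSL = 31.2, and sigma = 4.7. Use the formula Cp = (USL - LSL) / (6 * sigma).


Cp = (67.6 - 31.2) / (6 * 4.7)

1.29


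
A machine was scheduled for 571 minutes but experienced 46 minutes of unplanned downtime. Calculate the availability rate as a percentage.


Formula: Availability = (Planned Time - Downtime) / Planned Time * 100
Uptime = 571 - 46 = 525 min
Availability = 525 / 571 * 100 = 91.9%

91.9%


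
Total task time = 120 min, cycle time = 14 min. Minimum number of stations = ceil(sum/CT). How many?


Formula: N_min = ceil(Sum of Task Times / Cycle Time)
N_min = ceil(120 min / 14 min) = ceil(8.5714)
N_min = 9 stations

9


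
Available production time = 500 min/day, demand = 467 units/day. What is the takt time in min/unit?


Formula: Takt Time = Available Production Time / Customer Demand
Takt = 500 min/day / 467 units/day
Takt = 1.07 min/unit

1.07 min/unit


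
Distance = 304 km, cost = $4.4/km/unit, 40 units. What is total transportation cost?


TC = dist * cost * units = 304 * 4.4 * 40 = $53504.00

$53504.00


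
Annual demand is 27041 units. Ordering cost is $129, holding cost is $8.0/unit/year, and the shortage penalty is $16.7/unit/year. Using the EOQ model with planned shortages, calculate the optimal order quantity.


Formula: EOQ* = sqrt(2DS/H) * sqrt((H+P)/P)
Base EOQ = sqrt(2*27041*129/8.0) = 933.85 units
Correction = sqrt((8.0+16.7)/16.7) = 1.21616
EOQ* = 933.85 * 1.21616 = 1135.7 units

1135.7 units


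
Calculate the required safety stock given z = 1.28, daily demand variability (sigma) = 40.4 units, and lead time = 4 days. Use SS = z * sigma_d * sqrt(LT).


Formula: SS = z * sigma_d * sqrt(LT)
sqrt(LT) = sqrt(4) = 2.0
SS = 1.28 * 40.4 * 2.0
SS = 103.4 units

103.4 units


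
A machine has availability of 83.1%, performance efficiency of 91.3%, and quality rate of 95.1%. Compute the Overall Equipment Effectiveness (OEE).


Formula: OEE = Availability * Performance * Quality / 10000
A * P = 83.1% * 91.3% / 100 = 75.87%
OEE = 75.87% * 95.1% / 100 = 72.2%

72.2%


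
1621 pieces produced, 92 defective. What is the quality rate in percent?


Formula: Quality Rate = Good Pieces / Total Pieces * 100
Good pieces = 1621 - 92 = 1529
QR = 1529 / 1621 * 100 = 94.3%

94.3%


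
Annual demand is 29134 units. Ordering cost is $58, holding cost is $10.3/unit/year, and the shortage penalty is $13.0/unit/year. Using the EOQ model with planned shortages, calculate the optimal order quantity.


Formula: EOQ* = sqrt(2DS/H) * sqrt((H+P)/P)
Base EOQ = sqrt(2*29134*58/10.3) = 572.81 units
Correction = sqrt((10.3+13.0)/13.0) = 1.33877
EOQ* = 572.81 * 1.33877 = 766.9 units

766.9 units


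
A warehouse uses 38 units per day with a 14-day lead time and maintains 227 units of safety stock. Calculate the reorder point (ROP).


Formula: ROP = (Daily Demand * Lead Time) + Safety Stock
Demand during lead time = 38 * 14 = 532 units
ROP = 532 + 227 = 759 units

759 units


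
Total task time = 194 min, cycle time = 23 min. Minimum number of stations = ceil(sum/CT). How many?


Formula: N_min = ceil(Sum of Task Times / Cycle Time)
N_min = ceil(194 min / 23 min) = ceil(8.4348)
N_min = 9 stations

9


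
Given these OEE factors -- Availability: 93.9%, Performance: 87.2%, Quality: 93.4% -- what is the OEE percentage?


Formula: OEE = Availability * Performance * Quality / 10000
A * P = 93.9% * 87.2% / 100 = 81.88%
OEE = 81.88% * 93.4% / 100 = 76.5%

76.5%


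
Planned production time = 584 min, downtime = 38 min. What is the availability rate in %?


Formula: Availability = (Planned Time - Downtime) / Planned Time * 100
Uptime = 584 - 38 = 546 min
Availability = 546 / 584 * 100 = 93.5%

93.5%


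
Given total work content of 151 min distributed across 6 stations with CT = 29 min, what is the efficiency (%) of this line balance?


Formula: Efficiency = Sum of Task Times / (N_stations * CT) * 100
Total station capacity = 6 stations * 29 min = 174 min
Efficiency = 151 / 174 * 100 = 86.8%

86.8%


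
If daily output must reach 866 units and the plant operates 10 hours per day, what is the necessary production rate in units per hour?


Formula: Production Rate = Daily Demand / Available Hours
Rate = 866 units/day / 10 hours/day
Rate = 86.6 units/hour

86.6 units/hour


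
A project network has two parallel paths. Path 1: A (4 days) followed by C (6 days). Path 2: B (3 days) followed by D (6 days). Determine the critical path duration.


Path 1 = 4 + 6 = 10 days
Path 2 = 3 + 6 = 9 days
Duration = max(10, 9) = 10 days

10 days


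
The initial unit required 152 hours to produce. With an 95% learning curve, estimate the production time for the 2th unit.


Formula: T_n = T_1 * (learning_rate)^(log2(n)) where learning_rate = rate/100
Doublings = log2(2) = 1
T_n = 152 * 0.95^1
T_n = 152 * 0.95 = 144.4 hours

144.4 hours


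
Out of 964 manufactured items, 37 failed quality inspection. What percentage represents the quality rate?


Formula: Quality Rate = Good Pieces / Total Pieces * 100
Good pieces = 964 - 37 = 927
QR = 927 / 964 * 100 = 96.2%

96.2%


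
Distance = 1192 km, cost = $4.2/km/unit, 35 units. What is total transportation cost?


TC = dist * cost * units = 1192 * 4.2 * 35 = $175224.00

$175224.00


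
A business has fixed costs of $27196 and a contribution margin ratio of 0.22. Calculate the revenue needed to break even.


Formula: BER = Fixed Costs / Contribution Margin Ratio
BER = $27196 / 0.22
BER = $123618.18 (to the nearest cent)

$123618.18


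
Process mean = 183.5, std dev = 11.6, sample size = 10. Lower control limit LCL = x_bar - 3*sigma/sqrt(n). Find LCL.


LCL = 183.5 - 3 * 11.6 / sqrt(10)

172.5


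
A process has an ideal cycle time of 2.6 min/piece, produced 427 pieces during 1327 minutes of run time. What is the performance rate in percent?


Formula: Performance = (Ideal CT * Total Count) / Run Time * 100
Ideal output time = 2.6 * 427 = 1110.2 min
Performance = 1110.2 / 1327 * 100 = 83.7%

83.7%


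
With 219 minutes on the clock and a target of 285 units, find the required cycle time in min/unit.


Formula: CT = Available Time / Number of Units
CT = 219 min / 285 units
CT = 0.77 min/unit

0.77 min/unit


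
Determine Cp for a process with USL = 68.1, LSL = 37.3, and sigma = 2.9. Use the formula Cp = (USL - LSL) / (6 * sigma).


Cp = (68.1 - 37.3) / (6 * 2.9)

1.77


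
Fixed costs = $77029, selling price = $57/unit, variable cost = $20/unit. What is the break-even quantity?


Formula: BEQ = Fixed Costs / (Price - Variable Cost)
Contribution margin = $57 - $20 = $37/unit
BEQ = ceil($77029 / $37/unit) = ceil(2081.86) = 2082 units

2082 units


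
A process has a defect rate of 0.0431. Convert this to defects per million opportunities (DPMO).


DPMO = defect_rate * 1000000 = 0.0431 * 1000000

43100


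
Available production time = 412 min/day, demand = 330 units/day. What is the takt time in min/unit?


Formula: Takt Time = Available Production Time / Customer Demand
Takt = 412 min/day / 330 units/day
Takt = 1.25 min/unit

1.25 min/unit


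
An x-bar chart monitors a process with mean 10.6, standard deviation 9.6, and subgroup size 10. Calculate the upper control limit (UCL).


UCL = 10.6 + 3 * 9.6 / sqrt(10)

19.71


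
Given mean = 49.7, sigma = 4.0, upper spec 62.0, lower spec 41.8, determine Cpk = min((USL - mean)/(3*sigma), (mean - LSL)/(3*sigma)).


Cpu = (62.0 - 49.7) / (3 * 4.0) = 1.03
Cpl = (49.7 - 41.8) / (3 * 4.0) = 0.66
Cpk = min(1.03, 0.66) = 0.66

0.66


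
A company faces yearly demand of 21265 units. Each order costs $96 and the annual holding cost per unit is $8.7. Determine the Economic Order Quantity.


Formula: EOQ = sqrt(2 * D * S / H)
Numerator: 2 * 21265 * 96 = 4082880
2DS/H = 4082880 / 8.7 = 469296.6
EOQ = sqrt(469296.6) = 685.1 units

685.1 units


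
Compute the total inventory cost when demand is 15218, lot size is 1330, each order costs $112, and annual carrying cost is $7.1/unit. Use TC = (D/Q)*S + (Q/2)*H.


TC = 15218/1330 * 112 + 1330/2 * 7.1

$6003.02


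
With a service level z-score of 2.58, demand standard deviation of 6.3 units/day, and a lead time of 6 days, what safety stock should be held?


Formula: SS = z * sigma_d * sqrt(LT)
sqrt(LT) = sqrt(6) = 2.4495
SS = 2.58 * 6.3 * 2.4495
SS = 39.8 units

39.8 units


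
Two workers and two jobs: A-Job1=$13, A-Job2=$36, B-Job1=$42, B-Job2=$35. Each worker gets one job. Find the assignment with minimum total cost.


Option 1: A->1 + B->2 = $13 + $35 = $48
Option 2: A->2 + B->1 = $36 + $42 = $78
Min cost = min($48, $78) = $48

$48


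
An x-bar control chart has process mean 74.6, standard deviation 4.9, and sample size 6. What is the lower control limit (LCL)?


LCL = 74.6 - 3 * 4.9 / sqrt(6)

68.6


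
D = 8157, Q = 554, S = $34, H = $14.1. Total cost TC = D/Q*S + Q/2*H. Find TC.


TC = 8157/554 * 34 + 554/2 * 14.1

$4406.31


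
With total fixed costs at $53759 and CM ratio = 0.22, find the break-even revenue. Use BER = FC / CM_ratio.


Formula: BER = Fixed Costs / Contribution Margin Ratio
BER = $53759 / 0.22
BER = $244359.09 (to the nearest cent)

$244359.09


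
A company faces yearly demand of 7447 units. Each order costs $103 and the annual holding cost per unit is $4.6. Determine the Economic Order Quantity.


Formula: EOQ = sqrt(2 * D * S / H)
Numerator: 2 * 7447 * 103 = 1534082
2DS/H = 1534082 / 4.6 = 333496.1
EOQ = sqrt(333496.1) = 577.5 units

577.5 units


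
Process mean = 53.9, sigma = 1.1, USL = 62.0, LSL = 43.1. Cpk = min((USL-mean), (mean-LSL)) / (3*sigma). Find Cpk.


Cpu = (62.0 - 53.9) / (3 * 1.1) = 2.45
Cpl = (53.9 - 43.1) / (3 * 1.1) = 3.27
Cpk = min(2.45, 3.27) = 2.45

2.45


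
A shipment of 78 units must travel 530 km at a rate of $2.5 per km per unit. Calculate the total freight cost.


TC = dist * cost * units = 530 * 2.5 * 78 = $103350.00

$103350.00


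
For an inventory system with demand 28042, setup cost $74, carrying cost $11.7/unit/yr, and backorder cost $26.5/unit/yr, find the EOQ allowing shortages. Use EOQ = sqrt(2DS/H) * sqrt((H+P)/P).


Formula: EOQ* = sqrt(2DS/H) * sqrt((H+P)/P)
Base EOQ = sqrt(2*28042*74/11.7) = 595.58 units
Correction = sqrt((11.7+26.5)/26.5) = 1.20063
EOQ* = 595.58 * 1.20063 = 715.1 units

715.1 units


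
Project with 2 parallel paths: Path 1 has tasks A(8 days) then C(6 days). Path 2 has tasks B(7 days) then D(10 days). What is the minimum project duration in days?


Path 1 = 8 + 6 = 14 days
Path 2 = 7 + 10 = 17 days
Duration = max(14, 17) = 17 days

17 days


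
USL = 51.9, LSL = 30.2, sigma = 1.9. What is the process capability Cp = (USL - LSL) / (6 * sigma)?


Cp = (51.9 - 30.2) / (6 * 1.9)

1.9


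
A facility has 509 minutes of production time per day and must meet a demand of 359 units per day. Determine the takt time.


Formula: Takt Time = Available Production Time / Customer Demand
Takt = 509 min/day / 359 units/day
Takt = 1.42 min/unit

1.42 min/unit


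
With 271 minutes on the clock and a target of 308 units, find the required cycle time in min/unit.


Formula: CT = Available Time / Number of Units
CT = 271 min / 308 units
CT = 0.88 min/unit

0.88 min/unit


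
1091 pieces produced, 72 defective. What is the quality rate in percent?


Formula: Quality Rate = Good Pieces / Total Pieces * 100
Good pieces = 1091 - 72 = 1019
QR = 1019 / 1091 * 100 = 93.4%

93.4%


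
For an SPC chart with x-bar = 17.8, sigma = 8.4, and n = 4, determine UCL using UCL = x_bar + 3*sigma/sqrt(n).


UCL = 17.8 + 3 * 8.4 / sqrt(4)

30.4


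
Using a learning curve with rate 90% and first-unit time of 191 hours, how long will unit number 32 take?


Formula: T_n = T_1 * (learning_rate)^(log2(n)) where learning_rate = rate/100
Doublings = log2(32) = 5
T_n = 191 * 0.9^5
T_n = 191 * 0.5905 = 112.8 hours

112.8 hours


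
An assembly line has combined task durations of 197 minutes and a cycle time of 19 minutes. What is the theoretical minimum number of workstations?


Formula: N_min = ceil(Sum of Task Times / Cycle Time)
N_min = ceil(197 min / 19 min) = ceil(10.3684)
N_min = 11 stations

11


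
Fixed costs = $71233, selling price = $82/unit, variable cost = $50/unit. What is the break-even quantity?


Formula: BEQ = Fixed Costs / (Price - Variable Cost)
Contribution margin = $82 - $50 = $32/unit
BEQ = ceil($71233 / $32/unit) = ceil(2226.03) = 2227 units

2227 units


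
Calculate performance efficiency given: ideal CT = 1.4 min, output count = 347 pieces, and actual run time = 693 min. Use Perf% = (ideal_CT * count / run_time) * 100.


Formula: Performance = (Ideal CT * Total Count) / Run Time * 100
Ideal output time = 1.4 * 347 = 485.8 min
Performance = 485.8 / 693 * 100 = 70.1%

70.1%


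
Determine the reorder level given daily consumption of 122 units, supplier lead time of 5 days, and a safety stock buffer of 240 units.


Formula: ROP = (Daily Demand * Lead Time) + Safety Stock
Demand during lead time = 122 * 5 = 610 units
ROP = 610 + 240 = 850 units

850 units


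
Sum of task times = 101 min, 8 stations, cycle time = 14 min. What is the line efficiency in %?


Formula: Efficiency = Sum of Task Times / (N_stations * CT) * 100
Total station capacity = 8 stations * 14 min = 112 min
Efficiency = 101 / 112 * 100 = 90.2%

90.2%


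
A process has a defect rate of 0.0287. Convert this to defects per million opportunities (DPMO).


DPMO = defect_rate * 1000000 = 0.0287 * 1000000

28700


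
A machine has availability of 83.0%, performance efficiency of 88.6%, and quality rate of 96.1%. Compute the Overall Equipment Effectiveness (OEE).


Formula: OEE = Availability * Performance * Quality / 10000
A * P = 83.0% * 88.6% / 100 = 73.54%
OEE = 73.54% * 96.1% / 100 = 70.7%

70.7%


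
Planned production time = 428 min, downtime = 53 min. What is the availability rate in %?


Formula: Availability = (Planned Time - Downtime) / Planned Time * 100
Uptime = 428 - 53 = 375 min
Availability = 375 / 428 * 100 = 87.6%

87.6%


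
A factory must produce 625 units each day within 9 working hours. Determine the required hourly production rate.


Formula: Production Rate = Daily Demand / Available Hours
Rate = 625 units/day / 9 hours/day
Rate = 69.4 units/hour

69.4 units/hour


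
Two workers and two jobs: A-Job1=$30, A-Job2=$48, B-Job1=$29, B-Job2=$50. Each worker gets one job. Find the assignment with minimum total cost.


Option 1: A->1 + B->2 = $30 + $50 = $80
Option 2: A->2 + B->1 = $48 + $29 = $77
Min cost = min($80, $77) = $77

$77


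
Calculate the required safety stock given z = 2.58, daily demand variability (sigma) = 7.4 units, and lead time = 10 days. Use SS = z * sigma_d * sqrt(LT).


Formula: SS = z * sigma_d * sqrt(LT)
sqrt(LT) = sqrt(10) = 3.1623
SS = 2.58 * 7.4 * 3.1623
SS = 60.4 units

60.4 units


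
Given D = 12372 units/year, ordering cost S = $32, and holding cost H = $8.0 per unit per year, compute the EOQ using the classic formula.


Formula: EOQ = sqrt(2 * D * S / H)
Numerator: 2 * 12372 * 32 = 791808
2DS/H = 791808 / 8.0 = 98976.0
EOQ = sqrt(98976.0) = 314.6 units

314.6 units


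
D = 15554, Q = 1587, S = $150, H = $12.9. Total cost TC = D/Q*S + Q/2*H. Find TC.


TC = 15554/1587 * 150 + 1587/2 * 12.9

$11706.28


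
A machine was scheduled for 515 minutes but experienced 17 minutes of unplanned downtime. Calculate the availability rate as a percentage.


Formula: Availability = (Planned Time - Downtime) / Planned Time * 100
Uptime = 515 - 17 = 498 min
Availability = 498 / 515 * 100 = 96.7%

96.7%


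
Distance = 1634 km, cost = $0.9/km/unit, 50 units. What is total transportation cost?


TC = dist * cost * units = 1634 * 0.9 * 50 = $73530.00

$73530.00


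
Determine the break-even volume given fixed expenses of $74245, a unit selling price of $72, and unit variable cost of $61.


Formula: BEQ = Fixed Costs / (Price - Variable Cost)
Contribution margin = $72 - $61 = $11/unit
BEQ = ceil($74245 / $11/unit) = ceil(6749.55) = 6750 units

6750 units


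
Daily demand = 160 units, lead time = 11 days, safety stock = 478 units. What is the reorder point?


Formula: ROP = (Daily Demand * Lead Time) + Safety Stock
Demand during lead time = 160 * 11 = 1760 units
ROP = 1760 + 478 = 2238 units

2238 units


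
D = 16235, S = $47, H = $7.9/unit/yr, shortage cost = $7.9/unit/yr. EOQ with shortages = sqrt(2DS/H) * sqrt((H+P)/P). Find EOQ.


Formula: EOQ* = sqrt(2DS/H) * sqrt((H+P)/P)
Base EOQ = sqrt(2*16235*47/7.9) = 439.52 units
Correction = sqrt((7.9+7.9)/7.9) = 1.41421
EOQ* = 439.52 * 1.41421 = 621.6 units

621.6 units


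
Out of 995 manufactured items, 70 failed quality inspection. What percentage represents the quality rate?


Formula: Quality Rate = Good Pieces / Total Pieces * 100
Good pieces = 995 - 70 = 925
QR = 925 / 995 * 100 = 93.0%

93.0%


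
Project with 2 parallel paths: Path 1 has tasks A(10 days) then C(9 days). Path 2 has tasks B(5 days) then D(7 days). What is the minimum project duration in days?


Path 1 = 10 + 9 = 19 days
Path 2 = 5 + 7 = 12 days
Duration = max(19, 12) = 19 days

19 days


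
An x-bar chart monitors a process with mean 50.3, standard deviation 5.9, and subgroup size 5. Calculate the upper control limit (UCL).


UCL = 50.3 + 3 * 5.9 / sqrt(5)

58.22


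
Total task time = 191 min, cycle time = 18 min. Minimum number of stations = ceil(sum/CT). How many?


Formula: N_min = ceil(Sum of Task Times / Cycle Time)
N_min = ceil(191 min / 18 min) = ceil(10.6111)
N_min = 11 stations

11


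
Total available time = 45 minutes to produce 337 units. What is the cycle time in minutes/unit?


Formula: CT = Available Time / Number of Units
CT = 45 min / 337 units
CT = 0.13 min/unit

0.13 min/unit


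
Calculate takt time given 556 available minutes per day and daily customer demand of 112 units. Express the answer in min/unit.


Formula: Takt Time = Available Production Time / Customer Demand
Takt = 556 min/day / 112 units/day
Takt = 4.96 min/unit

4.96 min/unit


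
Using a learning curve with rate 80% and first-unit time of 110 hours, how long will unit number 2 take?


Formula: T_n = T_1 * (learning_rate)^(log2(n)) where learning_rate = rate/100
Doublings = log2(2) = 1
T_n = 110 * 0.8^1
T_n = 110 * 0.8 = 88.0 hours

88.0 hours


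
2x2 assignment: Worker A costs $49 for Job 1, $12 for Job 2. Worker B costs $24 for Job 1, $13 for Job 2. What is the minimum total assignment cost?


Option 1: A->1 + B->2 = $49 + $13 = $62
Option 2: A->2 + B->1 = $12 + $24 = $36
Min cost = min($62, $36) = $36

$36


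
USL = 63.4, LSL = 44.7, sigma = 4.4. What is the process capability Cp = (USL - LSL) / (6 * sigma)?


Cp = (63.4 - 44.7) / (6 * 4.4)

0.71


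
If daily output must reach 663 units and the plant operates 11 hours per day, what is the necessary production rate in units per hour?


Formula: Production Rate = Daily Demand / Available Hours
Rate = 663 units/day / 11 hours/day
Rate = 60.3 units/hour

60.3 units/hour


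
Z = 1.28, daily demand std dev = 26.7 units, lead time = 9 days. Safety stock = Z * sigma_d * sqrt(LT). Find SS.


Formula: SS = z * sigma_d * sqrt(LT)
sqrt(LT) = sqrt(9) = 3.0
SS = 1.28 * 26.7 * 3.0
SS = 102.5 units

102.5 units


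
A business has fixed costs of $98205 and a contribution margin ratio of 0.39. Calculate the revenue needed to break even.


Formula: BER = Fixed Costs / Contribution Margin Ratio
BER = $98205 / 0.39
BER = $251807.69 (to the nearest cent)

$251807.69


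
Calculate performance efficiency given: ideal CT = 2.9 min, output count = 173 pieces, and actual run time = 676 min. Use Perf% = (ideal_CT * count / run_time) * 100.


Formula: Performance = (Ideal CT * Total Count) / Run Time * 100
Ideal output time = 2.9 * 173 = 501.7 min
Performance = 501.7 / 676 * 100 = 74.2%

74.2%


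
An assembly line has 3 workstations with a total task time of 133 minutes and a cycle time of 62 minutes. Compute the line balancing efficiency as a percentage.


Formula: Efficiency = Sum of Task Times / (N_stations * CT) * 100
Total station capacity = 3 stations * 62 min = 186 min
Efficiency = 133 / 186 * 100 = 71.5%

71.5%


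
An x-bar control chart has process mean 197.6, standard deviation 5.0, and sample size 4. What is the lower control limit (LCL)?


LCL = 197.6 - 3 * 5.0 / sqrt(4)

190.1


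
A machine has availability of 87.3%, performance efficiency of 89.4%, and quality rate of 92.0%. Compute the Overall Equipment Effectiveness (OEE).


Formula: OEE = Availability * Performance * Quality / 10000
A * P = 87.3% * 89.4% / 100 = 78.05%
OEE = 78.05% * 92.0% / 100 = 71.8%

71.8%


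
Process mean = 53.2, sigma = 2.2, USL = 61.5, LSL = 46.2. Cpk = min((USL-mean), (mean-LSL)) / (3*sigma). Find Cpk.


Cpu = (61.5 - 53.2) / (3 * 2.2) = 1.26
Cpl = (53.2 - 46.2) / (3 * 2.2) = 1.06
Cpk = min(1.26, 1.06) = 1.06

1.06


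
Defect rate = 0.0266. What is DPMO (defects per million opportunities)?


DPMO = defect_rate * 1000000 = 0.0266 * 1000000

26600


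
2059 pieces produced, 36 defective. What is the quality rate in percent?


Formula: Quality Rate = Good Pieces / Total Pieces * 100
Good pieces = 2059 - 36 = 2023
QR = 2023 / 2059 * 100 = 98.3%

98.3%


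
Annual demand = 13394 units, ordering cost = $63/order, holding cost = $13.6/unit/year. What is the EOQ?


Formula: EOQ = sqrt(2 * D * S / H)
Numerator: 2 * 13394 * 63 = 1687644
2DS/H = 1687644 / 13.6 = 124091.5
EOQ = sqrt(124091.5) = 352.3 units

352.3 units


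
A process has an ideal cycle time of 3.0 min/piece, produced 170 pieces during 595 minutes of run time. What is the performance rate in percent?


Formula: Performance = (Ideal CT * Total Count) / Run Time * 100
Ideal output time = 3.0 * 170 = 510.0 min
Performance = 510.0 / 595 * 100 = 85.7%

85.7%


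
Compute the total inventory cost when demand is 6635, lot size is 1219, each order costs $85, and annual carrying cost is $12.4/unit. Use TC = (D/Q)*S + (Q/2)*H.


TC = 6635/1219 * 85 + 1219/2 * 12.4

$8020.45


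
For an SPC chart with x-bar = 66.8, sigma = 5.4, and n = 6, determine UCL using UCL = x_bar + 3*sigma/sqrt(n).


UCL = 66.8 + 3 * 5.4 / sqrt(6)

73.41


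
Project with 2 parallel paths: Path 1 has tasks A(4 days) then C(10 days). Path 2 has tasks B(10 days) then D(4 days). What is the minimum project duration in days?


Path 1 = 4 + 10 = 14 days
Path 2 = 10 + 4 = 14 days
Duration = max(14, 14) = 14 days

14 days


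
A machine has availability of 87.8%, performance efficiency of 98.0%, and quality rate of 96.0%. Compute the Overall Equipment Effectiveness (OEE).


Formula: OEE = Availability * Performance * Quality / 10000
A * P = 87.8% * 98.0% / 100 = 86.04%
OEE = 86.04% * 96.0% / 100 = 82.6%

82.6%


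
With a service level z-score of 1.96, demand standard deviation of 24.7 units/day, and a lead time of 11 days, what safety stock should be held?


Formula: SS = z * sigma_d * sqrt(LT)
sqrt(LT) = sqrt(11) = 3.3166
SS = 1.96 * 24.7 * 3.3166
SS = 160.6 units

160.6 units


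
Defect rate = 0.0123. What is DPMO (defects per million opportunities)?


DPMO = defect_rate * 1000000 = 0.0123 * 1000000

12300


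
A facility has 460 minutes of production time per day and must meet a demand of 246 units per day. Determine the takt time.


Formula: Takt Time = Available Production Time / Customer Demand
Takt = 460 min/day / 246 units/day
Takt = 1.87 min/unit

1.87 min/unit


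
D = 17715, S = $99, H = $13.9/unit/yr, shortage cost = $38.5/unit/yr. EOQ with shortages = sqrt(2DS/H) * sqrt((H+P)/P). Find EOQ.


Formula: EOQ* = sqrt(2DS/H) * sqrt((H+P)/P)
Base EOQ = sqrt(2*17715*99/13.9) = 502.34 units
Correction = sqrt((13.9+38.5)/38.5) = 1.16664
EOQ* = 502.34 * 1.16664 = 586.0 units

586.0 units


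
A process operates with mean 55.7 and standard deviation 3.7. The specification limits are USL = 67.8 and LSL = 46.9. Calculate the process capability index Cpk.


Cpu = (67.8 - 55.7) / (3 * 3.7) = 1.09
Cpl = (55.7 - 46.9) / (3 * 3.7) = 0.79
Cpk = min(1.09, 0.79) = 0.79

0.79


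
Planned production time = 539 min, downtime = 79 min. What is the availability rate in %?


Formula: Availability = (Planned Time - Downtime) / Planned Time * 100
Uptime = 539 - 79 = 460 min
Availability = 460 / 539 * 100 = 85.3%

85.3%


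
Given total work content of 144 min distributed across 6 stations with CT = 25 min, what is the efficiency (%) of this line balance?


Formula: Efficiency = Sum of Task Times / (N_stations * CT) * 100
Total station capacity = 6 stations * 25 min = 150 min
Efficiency = 144 / 150 * 100 = 96.0%

96.0%


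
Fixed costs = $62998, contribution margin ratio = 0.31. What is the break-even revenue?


Formula: BER = Fixed Costs / Contribution Margin Ratio
BER = $62998 / 0.31
BER = $203219.35 (to the nearest cent)

$203219.35


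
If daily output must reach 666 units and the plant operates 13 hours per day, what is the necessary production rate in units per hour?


Formula: Production Rate = Daily Demand / Available Hours
Rate = 666 units/day / 13 hours/day
Rate = 51.2 units/hour

51.2 units/hour


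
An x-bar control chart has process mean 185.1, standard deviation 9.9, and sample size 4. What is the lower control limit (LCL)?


LCL = 185.1 - 3 * 9.9 / sqrt(4)

170.25


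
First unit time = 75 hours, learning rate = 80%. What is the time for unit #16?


Formula: T_n = T_1 * (learning_rate)^(log2(n)) where learning_rate = rate/100
Doublings = log2(16) = 4
T_n = 75 * 0.8^4
T_n = 75 * 0.4096 = 30.7 hours

30.7 hours


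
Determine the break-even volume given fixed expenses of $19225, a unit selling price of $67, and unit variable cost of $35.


Formula: BEQ = Fixed Costs / (Price - Variable Cost)
Contribution margin = $67 - $35 = $32/unit
BEQ = ceil($19225 / $32/unit) = ceil(600.78) = 601 units

601 units


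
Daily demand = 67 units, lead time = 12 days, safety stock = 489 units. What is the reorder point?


Formula: ROP = (Daily Demand * Lead Time) + Safety Stock
Demand during lead time = 67 * 12 = 804 units
ROP = 804 + 489 = 1293 units

1293 units


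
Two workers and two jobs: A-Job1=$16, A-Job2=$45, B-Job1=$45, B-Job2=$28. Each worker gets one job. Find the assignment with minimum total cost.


Option 1: A->1 + B->2 = $16 + $28 = $44
Option 2: A->2 + B->1 = $45 + $45 = $90
Min cost = min($44, $90) = $44

$44


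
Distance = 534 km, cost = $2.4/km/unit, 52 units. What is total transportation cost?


TC = dist * cost * units = 534 * 2.4 * 52 = $66643.20

$66643.20


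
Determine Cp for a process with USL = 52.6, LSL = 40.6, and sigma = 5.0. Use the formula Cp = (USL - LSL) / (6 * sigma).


Cp = (52.6 - 40.6) / (6 * 5.0)

0.4


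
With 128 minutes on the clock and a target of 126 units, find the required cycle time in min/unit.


Formula: CT = Available Time / Number of Units
CT = 128 min / 126 units
CT = 1.02 min/unit

1.02 min/unit


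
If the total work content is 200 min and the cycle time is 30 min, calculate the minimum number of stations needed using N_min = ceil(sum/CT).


Formula: N_min = ceil(Sum of Task Times / Cycle Time)
N_min = ceil(200 min / 30 min) = ceil(6.6667)
N_min = 7 stations

7


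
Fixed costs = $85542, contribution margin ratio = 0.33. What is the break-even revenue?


Formula: BER = Fixed Costs / Contribution Margin Ratio
BER = $85542 / 0.33
BER = $259218.18 (to the nearest cent)

$259218.18


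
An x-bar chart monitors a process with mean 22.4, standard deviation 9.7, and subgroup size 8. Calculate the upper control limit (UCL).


UCL = 22.4 + 3 * 9.7 / sqrt(8)

32.69


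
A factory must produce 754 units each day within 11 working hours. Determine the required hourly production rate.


Formula: Production Rate = Daily Demand / Available Hours
Rate = 754 units/day / 11 hours/day
Rate = 68.5 units/hour

68.5 units/hour


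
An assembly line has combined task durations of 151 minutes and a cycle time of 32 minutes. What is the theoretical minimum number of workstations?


Formula: N_min = ceil(Sum of Task Times / Cycle Time)
N_min = ceil(151 min / 32 min) = ceil(4.7188)
N_min = 5 stations

5


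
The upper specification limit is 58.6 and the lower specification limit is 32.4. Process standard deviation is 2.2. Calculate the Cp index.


Cp = (58.6 - 32.4) / (6 * 2.2)

1.98


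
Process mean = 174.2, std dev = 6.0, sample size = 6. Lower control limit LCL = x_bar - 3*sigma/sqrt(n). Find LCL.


LCL = 174.2 - 3 * 6.0 / sqrt(6)

166.85


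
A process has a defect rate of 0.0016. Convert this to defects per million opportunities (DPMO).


DPMO = defect_rate * 1000000 = 0.0016 * 1000000

1600


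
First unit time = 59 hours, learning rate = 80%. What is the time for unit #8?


Formula: T_n = T_1 * (learning_rate)^(log2(n)) where learning_rate = rate/100
Doublings = log2(8) = 3
T_n = 59 * 0.8^3
T_n = 59 * 0.512 = 30.2 hours

30.2 hours


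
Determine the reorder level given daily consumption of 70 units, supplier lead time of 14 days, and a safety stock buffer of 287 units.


Formula: ROP = (Daily Demand * Lead Time) + Safety Stock
Demand during lead time = 70 * 14 = 980 units
ROP = 980 + 287 = 1267 units

1267 units


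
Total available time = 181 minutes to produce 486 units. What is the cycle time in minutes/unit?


Formula: CT = Available Time / Number of Units
CT = 181 min / 486 units
CT = 0.37 min/unit

0.37 min/unit


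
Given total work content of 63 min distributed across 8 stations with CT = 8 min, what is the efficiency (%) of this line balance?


Formula: Efficiency = Sum of Task Times / (N_stations * CT) * 100
Total station capacity = 8 stations * 8 min = 64 min
Efficiency = 63 / 64 * 100 = 98.4%

98.4%


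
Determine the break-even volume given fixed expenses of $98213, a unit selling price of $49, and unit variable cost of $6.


Formula: BEQ = Fixed Costs / (Price - Variable Cost)
Contribution margin = $49 - $6 = $43/unit
BEQ = ceil($98213 / $43/unit) = ceil(2284.02) = 2285 units

2285 units


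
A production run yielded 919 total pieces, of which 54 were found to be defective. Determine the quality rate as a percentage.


Formula: Quality Rate = Good Pieces / Total Pieces * 100
Good pieces = 919 - 54 = 865
QR = 865 / 919 * 100 = 94.1%

94.1%


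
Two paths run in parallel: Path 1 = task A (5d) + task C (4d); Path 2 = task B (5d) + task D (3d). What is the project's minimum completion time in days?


Path 1 = 5 + 4 = 9 days
Path 2 = 5 + 3 = 8 days
Duration = max(9, 8) = 9 days

9 days


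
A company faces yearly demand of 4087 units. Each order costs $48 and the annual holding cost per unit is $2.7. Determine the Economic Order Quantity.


Formula: EOQ = sqrt(2 * D * S / H)
Numerator: 2 * 4087 * 48 = 392352
2DS/H = 392352 / 2.7 = 145315.6
EOQ = sqrt(145315.6) = 381.2 units

381.2 units


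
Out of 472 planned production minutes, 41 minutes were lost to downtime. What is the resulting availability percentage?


Formula: Availability = (Planned Time - Downtime) / Planned Time * 100
Uptime = 472 - 41 = 431 min
Availability = 431 / 472 * 100 = 91.3%

91.3%


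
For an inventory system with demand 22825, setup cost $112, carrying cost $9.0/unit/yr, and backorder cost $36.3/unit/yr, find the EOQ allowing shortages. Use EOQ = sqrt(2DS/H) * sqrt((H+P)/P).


Formula: EOQ* = sqrt(2DS/H) * sqrt((H+P)/P)
Base EOQ = sqrt(2*22825*112/9.0) = 753.72 units
Correction = sqrt((9.0+36.3)/36.3) = 1.11711
EOQ* = 753.72 * 1.11711 = 842.0 units

842.0 units


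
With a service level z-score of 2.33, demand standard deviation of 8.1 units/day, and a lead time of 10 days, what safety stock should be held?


Formula: SS = z * sigma_d * sqrt(LT)
sqrt(LT) = sqrt(10) = 3.1623
SS = 2.33 * 8.1 * 3.1623
SS = 59.7 units

59.7 units


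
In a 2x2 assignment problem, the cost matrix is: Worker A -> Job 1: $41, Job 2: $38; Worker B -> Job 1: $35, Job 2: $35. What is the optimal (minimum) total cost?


Option 1: A->1 + B->2 = $41 + $35 = $76
Option 2: A->2 + B->1 = $38 + $35 = $73
Min cost = min($76, $73) = $73

$73


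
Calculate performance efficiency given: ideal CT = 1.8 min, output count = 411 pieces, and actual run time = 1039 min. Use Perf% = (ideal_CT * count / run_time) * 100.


Formula: Performance = (Ideal CT * Total Count) / Run Time * 100
Ideal output time = 1.8 * 411 = 739.8 min
Performance = 739.8 / 1039 * 100 = 71.2%

71.2%


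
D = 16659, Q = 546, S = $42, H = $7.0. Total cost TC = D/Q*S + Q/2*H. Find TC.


TC = 16659/546 * 42 + 546/2 * 7.0

$3192.46


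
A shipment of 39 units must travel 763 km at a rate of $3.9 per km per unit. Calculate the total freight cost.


TC = dist * cost * units = 763 * 3.9 * 39 = $116052.30

$116052.30


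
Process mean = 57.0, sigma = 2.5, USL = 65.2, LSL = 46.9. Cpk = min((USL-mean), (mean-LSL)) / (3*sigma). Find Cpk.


Cpu = (65.2 - 57.0) / (3 * 2.5) = 1.09
Cpl = (57.0 - 46.9) / (3 * 2.5) = 1.35
Cpk = min(1.09, 1.35) = 1.09

1.09


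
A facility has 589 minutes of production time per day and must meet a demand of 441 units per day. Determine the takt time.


Formula: Takt Time = Available Production Time / Customer Demand
Takt = 589 min/day / 441 units/day
Takt = 1.34 min/unit

1.34 min/unit


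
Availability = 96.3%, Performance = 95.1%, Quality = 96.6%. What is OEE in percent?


Formula: OEE = Availability * Performance * Quality / 10000
A * P = 96.3% * 95.1% / 100 = 91.58%
OEE = 91.58% * 96.6% / 100 = 88.5%

88.5%


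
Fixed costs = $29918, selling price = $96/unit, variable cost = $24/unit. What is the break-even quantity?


Formula: BEQ = Fixed Costs / (Price - Variable Cost)
Contribution margin = $96 - $24 = $72/unit
BEQ = ceil($29918 / $72/unit) = ceil(415.53) = 416 units

416 units


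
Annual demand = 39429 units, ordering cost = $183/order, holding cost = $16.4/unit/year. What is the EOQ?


Formula: EOQ = sqrt(2 * D * S / H)
Numerator: 2 * 39429 * 183 = 14431014
2DS/H = 14431014 / 16.4 = 879939.9
EOQ = sqrt(879939.9) = 938.1 units

938.1 units


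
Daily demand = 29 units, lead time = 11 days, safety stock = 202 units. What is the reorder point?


Formula: ROP = (Daily Demand * Lead Time) + Safety Stock
Demand during lead time = 29 * 11 = 319 units
ROP = 319 + 202 = 521 units

521 units


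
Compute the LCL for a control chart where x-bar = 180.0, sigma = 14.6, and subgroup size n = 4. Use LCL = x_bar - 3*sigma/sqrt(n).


LCL = 180.0 - 3 * 14.6 / sqrt(4)

158.1


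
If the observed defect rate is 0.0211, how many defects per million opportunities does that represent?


DPMO = defect_rate * 1000000 = 0.0211 * 1000000

21100


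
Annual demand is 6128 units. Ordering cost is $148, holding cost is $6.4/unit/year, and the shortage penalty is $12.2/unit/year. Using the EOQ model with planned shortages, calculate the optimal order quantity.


Formula: EOQ* = sqrt(2DS/H) * sqrt((H+P)/P)
Base EOQ = sqrt(2*6128*148/6.4) = 532.37 units
Correction = sqrt((6.4+12.2)/12.2) = 1.23474
EOQ* = 532.37 * 1.23474 = 657.3 units

657.3 units


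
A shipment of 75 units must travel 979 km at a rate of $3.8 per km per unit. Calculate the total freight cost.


TC = dist * cost * units = 979 * 3.8 * 75 = $279015.00

$279015.00
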